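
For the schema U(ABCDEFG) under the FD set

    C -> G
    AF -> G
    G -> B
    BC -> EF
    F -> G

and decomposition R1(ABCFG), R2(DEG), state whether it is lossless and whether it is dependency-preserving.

lossy and not dependency-preserving

Lossless test: (G)⁺ = {BG}, which is a superkey of neither fragment — lossy.
Dependency preservation: the restricted closure of {BC} across the fragments never reaches {EF}, so BC → EF cannot be enforced without a join — not preserved.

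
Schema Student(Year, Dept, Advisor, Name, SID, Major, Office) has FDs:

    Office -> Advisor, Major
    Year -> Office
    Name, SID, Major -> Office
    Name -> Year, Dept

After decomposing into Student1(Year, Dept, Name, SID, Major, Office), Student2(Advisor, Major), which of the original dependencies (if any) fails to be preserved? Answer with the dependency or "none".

Office -> Advisor, Major

Check Office → Advisor, Major: no single fragment contains all of {Advisor, Major, Office}, and the restricted closure of {Office} across the fragments never reaches {Advisor, Major}.
Year → Office is preserved.
Name, SID, Major → Office is preserved.
Name → Year, Dept is preserved.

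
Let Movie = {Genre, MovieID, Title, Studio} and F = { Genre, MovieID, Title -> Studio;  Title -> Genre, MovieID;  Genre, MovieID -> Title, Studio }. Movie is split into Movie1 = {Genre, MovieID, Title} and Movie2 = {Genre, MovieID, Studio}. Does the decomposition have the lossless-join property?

Yes

Common attributes: Movie1 ∩ Movie2 = {Genre, MovieID}.
Closure of {Genre, MovieID}: Genre, MovieID → Title, Studio applies, adding Title, Studio. So (Genre, MovieID)⁺ = {Genre, MovieID, Title, Studio}.
This closure contains every attribute of Movie1, so Movie1 ∩ Movie2 → Movie1. The join is lossless.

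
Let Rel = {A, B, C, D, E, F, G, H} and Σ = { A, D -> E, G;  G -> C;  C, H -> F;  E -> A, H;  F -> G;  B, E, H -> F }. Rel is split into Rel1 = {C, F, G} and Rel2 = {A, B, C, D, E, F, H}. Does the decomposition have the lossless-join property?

Yes

Common attributes: Rel1 ∩ Rel2 = {C, F}.
Closure of {C, F}: F → G applies, adding G. So (C, F)⁺ = {C, F, G}.
This closure contains every attribute of Rel1, so Rel1 ∩ Rel2 → Rel1. The join is lossless.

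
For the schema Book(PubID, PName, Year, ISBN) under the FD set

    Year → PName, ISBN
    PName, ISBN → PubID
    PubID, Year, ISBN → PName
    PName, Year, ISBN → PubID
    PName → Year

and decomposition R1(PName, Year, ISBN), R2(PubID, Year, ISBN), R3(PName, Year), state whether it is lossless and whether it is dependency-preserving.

Lossless test (chase): Rows 1 and 2 agree on Year; apply Year→PName, ISBN and equate their PName, ISBN entries. Rows 1 and 3 agree on Year; apply Year→PName, ISBN and equate their PName, ISBN entries. Rows 1 and 2 agree on PName, ISBN; apply PName, ISBN→PubID and equate their PubID entries. Rows 1 and 3 agree on PName, ISBN; apply PName, ISBN→PubID and equate their PubID entries. Row 1 is now all distinguished symbols — the join is lossless.
Dependency preservation: PName, ISBN → PubID; PubID, Year, ISBN → PName; PName, Year, ISBN → PubID are not contained in any single fragment, but the restricted closure of each left-hand side across the fragments still reaches the right-hand side; the remaining FDs each lie inside some fragment. All dependencies are preserved.

lossless and dependency-preserving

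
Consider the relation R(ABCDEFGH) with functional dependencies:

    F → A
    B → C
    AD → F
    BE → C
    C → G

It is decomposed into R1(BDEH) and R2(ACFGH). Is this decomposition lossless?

Common attributes: R1 ∩ R2 = {H}.
No dependency enlarges {H}, so (H)⁺ = {H}.
The closure contains neither all of R1 = {BDEH} nor all of R2 = {ACFGH}, so the common attributes are not a superkey of either fragment. The join is lossy.

No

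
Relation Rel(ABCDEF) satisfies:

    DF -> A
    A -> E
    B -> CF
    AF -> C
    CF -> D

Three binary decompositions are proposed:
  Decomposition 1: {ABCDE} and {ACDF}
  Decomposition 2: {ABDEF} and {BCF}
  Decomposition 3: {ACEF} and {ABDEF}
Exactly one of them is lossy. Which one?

Decomposition 1

Decomposition 1: common = {ACD}, closure = {ACDE} → lossy.
Decomposition 2: common = {BF}, closure = {ABCDEF} → lossless.
Decomposition 3: common = {AEF}, closure = {ACDEF} → lossless.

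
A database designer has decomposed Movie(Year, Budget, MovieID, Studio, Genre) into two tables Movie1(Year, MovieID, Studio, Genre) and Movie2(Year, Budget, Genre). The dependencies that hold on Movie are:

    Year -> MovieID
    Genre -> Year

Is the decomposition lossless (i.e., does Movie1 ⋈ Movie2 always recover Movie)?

Common attributes: Movie1 ∩ Movie2 = {Year, Genre}.
Closure of {Year, Genre}: Year → MovieID applies, adding MovieID. So (Year, Genre)⁺ = {Year, MovieID, Genre}.
The closure contains neither all of Movie1 = {Year, MovieID, Studio, Genre} nor all of Movie2 = {Year, Budget, Genre}, so the common attributes are not a superkey of either fragment. The join is lossy.

No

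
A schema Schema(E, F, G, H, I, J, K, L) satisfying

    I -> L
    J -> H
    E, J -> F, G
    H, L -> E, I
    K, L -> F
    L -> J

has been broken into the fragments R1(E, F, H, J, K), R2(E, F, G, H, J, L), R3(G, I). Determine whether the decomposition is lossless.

Chase test. Columns are E, F, G, H, I, J, K, L; row i has aⱼ where attribute j ∈ Ri, else bᵢⱼ.
Initial tableau (one row per fragment):
  row 1: a1 a2 b13 a4 b15 a6 a7 b18
  row 2: a1 a2 a3 a4 b25 a6 b27 a8
  row 3: b31 b32 a3 b34 a5 b36 b37 b38
Rows 1 and 2 agree on E, J; apply E, J→F, G and equate their F, G entries.
No row becomes fully distinguished — the join is lossy.

No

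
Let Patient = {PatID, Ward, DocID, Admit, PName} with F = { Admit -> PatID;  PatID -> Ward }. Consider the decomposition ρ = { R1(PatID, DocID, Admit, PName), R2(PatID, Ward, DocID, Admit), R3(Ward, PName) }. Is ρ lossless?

Chase test. Columns are PatID, Ward, DocID, Admit, PName; row i has aⱼ where attribute j ∈ Ri, else bᵢⱼ.
Initial tableau (one row per fragment):
  row 1: a1 b12 a3 a4 a5
  row 2: a1 a2 a3 a4 b25
  row 3: b31 a2 b33 b34 a5
Rows 1 and 2 agree on PatID; apply PatID→Ward and equate their Ward entries.
Row 1 is now all distinguished symbols — the join is lossless.

Yes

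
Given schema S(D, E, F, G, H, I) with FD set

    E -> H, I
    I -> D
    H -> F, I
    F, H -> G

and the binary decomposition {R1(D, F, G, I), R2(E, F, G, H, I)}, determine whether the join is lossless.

Yes

Common attributes: R1 ∩ R2 = {F, G, I}.
Closure of {F, G, I}: I → D applies, adding D. So (F, G, I)⁺ = {D, F, G, I}.
This closure contains every attribute of R1, so R1 ∩ R2 → R1. The join is lossless.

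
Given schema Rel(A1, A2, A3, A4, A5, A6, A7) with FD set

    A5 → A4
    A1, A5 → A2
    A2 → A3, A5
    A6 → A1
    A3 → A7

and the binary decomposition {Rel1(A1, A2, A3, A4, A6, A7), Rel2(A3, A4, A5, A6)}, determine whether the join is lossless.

Common attributes: Rel1 ∩ Rel2 = {A3, A4, A6}.
Closure of {A3, A4, A6}: A6 → A1 applies, adding A1; A3 → A7 applies, adding A7. So (A3, A4, A6)⁺ = {A1, A3, A4, A6, A7}.
The closure contains neither all of Rel1 = {A1, A2, A3, A4, A6, A7} nor all of Rel2 = {A3, A4, A5, A6}, so the common attributes are not a superkey of either fragment. The join is lossy.

No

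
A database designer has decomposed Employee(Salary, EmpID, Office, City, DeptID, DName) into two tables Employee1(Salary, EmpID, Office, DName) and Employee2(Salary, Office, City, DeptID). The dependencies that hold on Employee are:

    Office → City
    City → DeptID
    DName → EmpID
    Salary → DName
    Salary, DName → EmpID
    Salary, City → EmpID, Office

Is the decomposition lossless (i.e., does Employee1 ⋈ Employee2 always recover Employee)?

Yes

Common attributes: Employee1 ∩ Employee2 = {Salary, Office}.
Closure of {Salary, Office}: Office → City applies, adding City; City → DeptID applies, adding DeptID; Salary → DName applies, adding DName; Salary, DName → EmpID applies, adding EmpID. So (Salary, Office)⁺ = {Salary, EmpID, Office, City, DeptID, DName}.
This closure contains every attribute of Employee1, so Employee1 ∩ Employee2 → Employee1. The join is lossless.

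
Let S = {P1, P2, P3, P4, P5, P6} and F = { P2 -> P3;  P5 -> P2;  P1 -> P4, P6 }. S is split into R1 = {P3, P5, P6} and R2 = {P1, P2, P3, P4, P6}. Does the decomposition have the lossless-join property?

No

Common attributes: R1 ∩ R2 = {P3, P6}.
No dependency enlarges {P3, P6}, so (P3, P6)⁺ = {P3, P6}.
The closure contains neither all of R1 = {P3, P5, P6} nor all of R2 = {P1, P2, P3, P4, P6}, so the common attributes are not a superkey of either fragment. The join is lossy.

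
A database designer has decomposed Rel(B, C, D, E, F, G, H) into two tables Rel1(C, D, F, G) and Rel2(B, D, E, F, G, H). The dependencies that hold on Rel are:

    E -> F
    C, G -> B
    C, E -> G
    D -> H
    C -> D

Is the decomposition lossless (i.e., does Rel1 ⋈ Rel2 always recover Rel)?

Common attributes: Rel1 ∩ Rel2 = {D, F, G}.
Closure of {D, F, G}: D → H applies, adding H. So (D, F, G)⁺ = {D, F, G, H}.
The closure contains neither all of Rel1 = {C, D, F, G} nor all of Rel2 = {B, D, E, F, G, H}, so the common attributes are not a superkey of either fragment. The join is lossy.

No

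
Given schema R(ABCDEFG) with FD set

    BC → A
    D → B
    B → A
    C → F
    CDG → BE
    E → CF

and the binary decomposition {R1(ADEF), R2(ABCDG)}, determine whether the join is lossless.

Common attributes: R1 ∩ R2 = {AD}.
Closure of {AD}: D → B applies, adding B. So (AD)⁺ = {ABD}.
The closure contains neither all of R1 = {ADEF} nor all of R2 = {ABCDG}, so the common attributes are not a superkey of either fragment. The join is lossy.

No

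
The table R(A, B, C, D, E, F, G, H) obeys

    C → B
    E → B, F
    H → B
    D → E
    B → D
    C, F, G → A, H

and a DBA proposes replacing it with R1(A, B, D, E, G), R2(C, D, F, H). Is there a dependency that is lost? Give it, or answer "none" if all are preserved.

Check C, F, G → A, H: no single fragment contains all of {A, C, F, G, H}, and the restricted closure of {C, F, G} across the fragments never reaches {A, H}.
C → B is preserved.
E → B, F is preserved.
H → B is preserved.
D → E is preserved.
B → D is preserved.

C, F, G → A, H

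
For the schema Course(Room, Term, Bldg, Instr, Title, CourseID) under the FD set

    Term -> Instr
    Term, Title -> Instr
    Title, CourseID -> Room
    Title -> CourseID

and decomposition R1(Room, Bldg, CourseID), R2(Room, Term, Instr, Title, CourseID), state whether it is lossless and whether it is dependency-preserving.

lossy but dependency-preserving

Lossless test: (Room, CourseID)⁺ = {Room, CourseID}, which is a superkey of neither fragment — lossy.
Dependency preservation: every FD's attributes lie within a single fragment, so each can be enforced locally — preserved.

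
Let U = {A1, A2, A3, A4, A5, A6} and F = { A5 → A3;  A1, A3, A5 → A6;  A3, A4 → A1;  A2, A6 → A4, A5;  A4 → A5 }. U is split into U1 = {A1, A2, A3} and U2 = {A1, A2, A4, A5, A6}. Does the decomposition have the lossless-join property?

No

Common attributes: U1 ∩ U2 = {A1, A2}.
No dependency enlarges {A1, A2}, so (A1, A2)⁺ = {A1, A2}.
The closure contains neither all of U1 = {A1, A2, A3} nor all of U2 = {A1, A2, A4, A5, A6}, so the common attributes are not a superkey of either fragment. The join is lossy.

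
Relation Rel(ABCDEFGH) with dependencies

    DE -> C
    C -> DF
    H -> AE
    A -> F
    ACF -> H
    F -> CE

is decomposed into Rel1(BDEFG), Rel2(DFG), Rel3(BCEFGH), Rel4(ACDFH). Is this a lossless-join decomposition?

Chase test. Columns are ABCDEFGH; row i has aⱼ where attribute j ∈ Reli, else bᵢⱼ.
Initial tableau (one row per fragment):
  row 1: b11 a2 b13 a4 a5 a6 a7 b18
  row 2: b21 b22 b23 a4 b25 a6 a7 b28
  row 3: b31 a2 a3 b34 a5 a6 a7 a8
  row 4: a1 b42 a3 a4 b45 a6 b47 a8
Rows 3 and 4 agree on C; apply C→DF and equate their DF entries.
Rows 3 and 4 agree on H; apply H→AE and equate their AE entries.
Rows 1 and 2 agree on F; apply F→CE and equate their CE entries.
Rows 1 and 3 agree on F; apply F→CE and equate their CE entries.
Row 3 is now all distinguished symbols — the join is lossless.

Yes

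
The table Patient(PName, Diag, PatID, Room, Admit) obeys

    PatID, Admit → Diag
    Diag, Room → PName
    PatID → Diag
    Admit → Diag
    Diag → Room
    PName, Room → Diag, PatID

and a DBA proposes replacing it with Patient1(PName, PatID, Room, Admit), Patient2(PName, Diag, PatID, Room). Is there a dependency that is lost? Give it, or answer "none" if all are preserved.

PatID, Admit → Diag: restricted closure across fragments reaches Diag.
Diag, Room → PName lies within Patient2.
PatID → Diag lies within Patient2.
Admit → Diag: restricted closure across fragments reaches Diag.
Diag → Room lies within Patient2.
PName, Room → Diag, PatID lies within Patient2.
Every dependency is enforceable on the fragments, so the decomposition is dependency-preserving.

none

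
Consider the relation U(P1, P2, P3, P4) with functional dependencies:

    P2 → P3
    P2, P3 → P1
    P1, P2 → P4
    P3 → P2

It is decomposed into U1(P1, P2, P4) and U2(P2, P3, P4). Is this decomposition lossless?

Yes

Common attributes: U1 ∩ U2 = {P2, P4}.
Closure of {P2, P4}: P2 → P3 applies, adding P3; P2, P3 → P1 applies, adding P1. So (P2, P4)⁺ = {P1, P2, P3, P4}.
This closure contains every attribute of U1, so U1 ∩ U2 → U1. The join is lossless.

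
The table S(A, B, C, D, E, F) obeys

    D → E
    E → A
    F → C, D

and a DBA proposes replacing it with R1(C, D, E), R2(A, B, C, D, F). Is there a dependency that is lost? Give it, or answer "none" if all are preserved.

E → A

Check E → A: no single fragment contains all of {A, E}, and the restricted closure of {E} across the fragments never reaches {A}.
D → E is preserved.
F → C, D is preserved.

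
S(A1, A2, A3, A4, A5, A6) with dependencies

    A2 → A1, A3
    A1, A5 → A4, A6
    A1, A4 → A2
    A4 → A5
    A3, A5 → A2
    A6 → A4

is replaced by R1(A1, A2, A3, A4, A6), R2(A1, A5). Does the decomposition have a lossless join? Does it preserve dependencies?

Lossless test: (A1)⁺ = {A1}, which is a superkey of neither fragment — lossy.
Dependency preservation: the restricted closure of {A1, A5} across the fragments never reaches {A4, A6}, so A1, A5 → A4, A6 cannot be enforced without a join — not preserved.

lossy and not dependency-preserving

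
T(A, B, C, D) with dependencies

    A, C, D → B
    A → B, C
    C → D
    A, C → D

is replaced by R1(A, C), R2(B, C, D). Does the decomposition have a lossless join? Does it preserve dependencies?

Lossless test: (C)⁺ = {C, D}, which is a superkey of neither fragment — lossy.
Dependency preservation: the restricted closure of {A, C, D} across the fragments never reaches {B}, so A, C, D → B cannot be enforced without a join — not preserved.

lossy and not dependency-preserving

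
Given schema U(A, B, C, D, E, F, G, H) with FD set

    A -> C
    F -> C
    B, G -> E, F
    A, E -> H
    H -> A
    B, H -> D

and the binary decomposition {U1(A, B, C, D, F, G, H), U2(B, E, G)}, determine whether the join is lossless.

Yes

Common attributes: U1 ∩ U2 = {B, G}.
Closure of {B, G}: B, G → E, F applies, adding E, F; F → C applies, adding C. So (B, G)⁺ = {B, C, E, F, G}.
This closure contains every attribute of U2, so U1 ∩ U2 → U2. The join is lossless.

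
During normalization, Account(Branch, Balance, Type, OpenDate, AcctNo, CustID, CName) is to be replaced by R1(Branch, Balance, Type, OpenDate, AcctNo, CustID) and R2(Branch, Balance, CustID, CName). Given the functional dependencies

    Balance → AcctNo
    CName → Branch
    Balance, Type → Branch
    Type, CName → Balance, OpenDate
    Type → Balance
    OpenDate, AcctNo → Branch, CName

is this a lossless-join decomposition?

No

Common attributes: R1 ∩ R2 = {Branch, Balance, CustID}.
Closure of {Branch, Balance, CustID}: Balance → AcctNo applies, adding AcctNo. So (Branch, Balance, CustID)⁺ = {Branch, Balance, AcctNo, CustID}.
The closure contains neither all of R1 = {Branch, Balance, Type, OpenDate, AcctNo, CustID} nor all of R2 = {Branch, Balance, CustID, CName}, so the common attributes are not a superkey of either fragment. The join is lossy.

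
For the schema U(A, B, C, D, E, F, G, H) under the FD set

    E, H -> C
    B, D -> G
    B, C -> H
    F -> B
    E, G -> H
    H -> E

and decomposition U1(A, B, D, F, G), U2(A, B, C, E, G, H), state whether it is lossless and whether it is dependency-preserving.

Lossless test: (A, B, G)⁺ = {A, B, G}, which is a superkey of neither fragment — lossy.
Dependency preservation: every FD's attributes lie within a single fragment, so each can be enforced locally — preserved.

lossy but dependency-preserving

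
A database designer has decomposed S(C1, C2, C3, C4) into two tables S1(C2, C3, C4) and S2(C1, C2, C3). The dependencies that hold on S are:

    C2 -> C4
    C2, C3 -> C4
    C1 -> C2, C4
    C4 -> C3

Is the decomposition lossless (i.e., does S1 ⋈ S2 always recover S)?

Common attributes: S1 ∩ S2 = {C2, C3}.
Closure of {C2, C3}: C2 → C4 applies, adding C4. So (C2, C3)⁺ = {C2, C3, C4}.
This closure contains every attribute of S1, so S1 ∩ S2 → S1. The join is lossless.

Yes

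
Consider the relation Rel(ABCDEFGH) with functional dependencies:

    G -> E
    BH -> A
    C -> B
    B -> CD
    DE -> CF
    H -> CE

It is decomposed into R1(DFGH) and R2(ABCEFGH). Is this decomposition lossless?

Yes

Common attributes: R1 ∩ R2 = {FGH}.
Closure of {FGH}: G → E applies, adding E; H → CE applies, adding C; C → B applies, adding B; B → CD applies, adding D; BH → A applies, adding A. So (FGH)⁺ = {ABCDEFGH}.
This closure contains every attribute of R1, so R1 ∩ R2 → R1. The join is lossless.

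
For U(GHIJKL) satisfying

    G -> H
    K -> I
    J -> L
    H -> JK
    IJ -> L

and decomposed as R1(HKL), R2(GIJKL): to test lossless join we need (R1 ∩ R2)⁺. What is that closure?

IKL

R1 ∩ R2 = {KL}.
K → I applies, adding I
Closure: {IKL}.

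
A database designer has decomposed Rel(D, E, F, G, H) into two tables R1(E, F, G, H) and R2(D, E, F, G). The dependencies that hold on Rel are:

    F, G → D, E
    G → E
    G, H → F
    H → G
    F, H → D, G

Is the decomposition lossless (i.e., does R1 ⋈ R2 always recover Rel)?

Yes

Common attributes: R1 ∩ R2 = {E, F, G}.
Closure of {E, F, G}: F, G → D, E applies, adding D. So (E, F, G)⁺ = {D, E, F, G}.
This closure contains every attribute of R2, so R1 ∩ R2 → R2. The join is lossless.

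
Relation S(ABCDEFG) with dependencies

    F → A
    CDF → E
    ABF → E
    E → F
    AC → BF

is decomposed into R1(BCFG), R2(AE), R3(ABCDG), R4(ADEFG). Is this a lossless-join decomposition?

No

Chase test. Columns are ABCDEFG; row i has aⱼ where attribute j ∈ Ri, else bᵢⱼ.
Initial tableau (one row per fragment):
  row 1: b11 a2 a3 b14 b15 a6 a7
  row 2: a1 b22 b23 b24 a5 b26 b27
  row 3: a1 a2 a3 a4 b35 b36 a7
  row 4: a1 b42 b43 a4 a5 a6 a7
Rows 1 and 4 agree on F; apply F→A and equate their A entries.
Rows 2 and 4 agree on E; apply E→F and equate their F entries.
Rows 1 and 3 agree on AC; apply AC→BF and equate their BF entries.
Rows 1 and 3 agree on ABF; apply ABF→E and equate their E entries.
No row becomes fully distinguished — the join is lossy.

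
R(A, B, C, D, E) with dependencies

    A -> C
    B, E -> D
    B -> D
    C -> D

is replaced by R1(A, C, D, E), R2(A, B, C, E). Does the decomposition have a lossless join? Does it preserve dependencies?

Lossless test: (A, C, E)⁺ = {A, C, D, E}, which contains all of one fragment — lossless.
Dependency preservation: the restricted closure of {B, E} across the fragments never reaches {D}, so B, E → D cannot be enforced without a join — not preserved.

lossless but not dependency-preserving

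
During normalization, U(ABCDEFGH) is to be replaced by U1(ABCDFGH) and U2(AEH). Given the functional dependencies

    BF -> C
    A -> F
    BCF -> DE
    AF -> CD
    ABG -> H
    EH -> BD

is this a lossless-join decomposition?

Common attributes: U1 ∩ U2 = {AH}.
Closure of {AH}: A → F applies, adding F; AF → CD applies, adding CD. So (AH)⁺ = {ACDFH}.
The closure contains neither all of U1 = {ABCDFGH} nor all of U2 = {AEH}, so the common attributes are not a superkey of either fragment. The join is lossy.

No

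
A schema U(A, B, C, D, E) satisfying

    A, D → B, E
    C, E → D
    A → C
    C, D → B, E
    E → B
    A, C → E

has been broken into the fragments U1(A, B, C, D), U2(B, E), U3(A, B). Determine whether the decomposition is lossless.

No

Chase test. Columns are A, B, C, D, E; row i has aⱼ where attribute j ∈ Ui, else bᵢⱼ.
Initial tableau (one row per fragment):
  row 1: a1 a2 a3 a4 b15
  row 2: b21 a2 b23 b24 a5
  row 3: a1 a2 b33 b34 b35
Rows 1 and 3 agree on A; apply A→C and equate their C entries.
Rows 1 and 3 agree on A, C; apply A, C→E and equate their E entries.
Rows 1 and 3 agree on C, E; apply C, E→D and equate their D entries.
No row becomes fully distinguished — the join is lossy.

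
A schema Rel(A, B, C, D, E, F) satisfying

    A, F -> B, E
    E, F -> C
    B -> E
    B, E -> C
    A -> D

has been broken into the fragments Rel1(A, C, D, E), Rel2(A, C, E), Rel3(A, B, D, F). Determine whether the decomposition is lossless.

Chase test. Columns are A, B, C, D, E, F; row i has aⱼ where attribute j ∈ Reli, else bᵢⱼ.
Initial tableau (one row per fragment):
  row 1: a1 b12 a3 a4 a5 b16
  row 2: a1 b22 a3 b24 a5 b26
  row 3: a1 a2 b33 a4 b35 a6
Rows 1 and 2 agree on A; apply A→D and equate their D entries.
No row becomes fully distinguished — the join is lossy.

No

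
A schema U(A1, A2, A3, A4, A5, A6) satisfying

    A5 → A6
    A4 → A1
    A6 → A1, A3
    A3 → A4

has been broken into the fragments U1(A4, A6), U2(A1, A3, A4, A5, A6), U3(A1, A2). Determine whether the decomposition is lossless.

No

Chase test. Columns are A1, A2, A3, A4, A5, A6; row i has aⱼ where attribute j ∈ Ui, else bᵢⱼ.
Initial tableau (one row per fragment):
  row 1: b11 b12 b13 a4 b15 a6
  row 2: a1 b22 a3 a4 a5 a6
  row 3: a1 a2 b33 b34 b35 b36
Rows 1 and 2 agree on A4; apply A4→A1 and equate their A1 entries.
Rows 1 and 2 agree on A6; apply A6→A1, A3 and equate their A1, A3 entries.
No row becomes fully distinguished — the join is lossy.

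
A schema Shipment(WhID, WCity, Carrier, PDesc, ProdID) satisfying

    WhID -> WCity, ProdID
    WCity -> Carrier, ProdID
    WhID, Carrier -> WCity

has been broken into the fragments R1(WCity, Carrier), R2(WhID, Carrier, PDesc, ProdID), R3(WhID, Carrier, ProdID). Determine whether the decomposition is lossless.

Chase test. Columns are WhID, WCity, Carrier, PDesc, ProdID; row i has aⱼ where attribute j ∈ Ri, else bᵢⱼ.
Initial tableau (one row per fragment):
  row 1: b11 a2 a3 b14 b15
  row 2: a1 b22 a3 a4 a5
  row 3: a1 b32 a3 b34 a5
Rows 2 and 3 agree on WhID; apply WhID→WCity, ProdID and equate their WCity, ProdID entries.
No row becomes fully distinguished — the join is lossy.

No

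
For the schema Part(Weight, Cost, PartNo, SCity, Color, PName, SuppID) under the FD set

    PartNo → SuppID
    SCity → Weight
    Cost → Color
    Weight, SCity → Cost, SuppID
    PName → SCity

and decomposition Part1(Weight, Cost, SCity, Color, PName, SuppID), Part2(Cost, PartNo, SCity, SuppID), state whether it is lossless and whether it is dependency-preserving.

Lossless test: (Cost, SCity, SuppID)⁺ = {Weight, Cost, SCity, Color, SuppID}, which is a superkey of neither fragment — lossy.
Dependency preservation: every FD's attributes lie within a single fragment, so each can be enforced locally — preserved.

lossy but dependency-preserving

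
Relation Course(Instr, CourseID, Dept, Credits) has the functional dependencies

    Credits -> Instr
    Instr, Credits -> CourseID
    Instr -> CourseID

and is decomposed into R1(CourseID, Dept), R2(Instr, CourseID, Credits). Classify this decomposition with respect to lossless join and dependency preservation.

Lossless test: (CourseID)⁺ = {CourseID}, which is a superkey of neither fragment — lossy.
Dependency preservation: every FD's attributes lie within a single fragment, so each can be enforced locally — preserved.

lossy but dependency-preserving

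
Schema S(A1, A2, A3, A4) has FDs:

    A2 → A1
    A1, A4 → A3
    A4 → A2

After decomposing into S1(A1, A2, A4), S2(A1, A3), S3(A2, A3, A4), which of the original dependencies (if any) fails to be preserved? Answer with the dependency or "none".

A2 → A1 lies within S1.
A1, A4 → A3: restricted closure across fragments reaches A3.
A4 → A2 lies within S1.
Every dependency is enforceable on the fragments, so the decomposition is dependency-preserving.

none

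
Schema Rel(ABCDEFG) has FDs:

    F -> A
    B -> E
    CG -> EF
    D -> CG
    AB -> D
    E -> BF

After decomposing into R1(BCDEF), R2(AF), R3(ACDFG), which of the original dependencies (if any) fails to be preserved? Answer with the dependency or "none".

F → A lies within R2.
B → E lies within R1.
CG → EF: restricted closure across fragments reaches EF.
D → CG lies within R3.
AB → D: restricted closure across fragments reaches D.
E → BF lies within R1.
Every dependency is enforceable on the fragments, so the decomposition is dependency-preserving.

none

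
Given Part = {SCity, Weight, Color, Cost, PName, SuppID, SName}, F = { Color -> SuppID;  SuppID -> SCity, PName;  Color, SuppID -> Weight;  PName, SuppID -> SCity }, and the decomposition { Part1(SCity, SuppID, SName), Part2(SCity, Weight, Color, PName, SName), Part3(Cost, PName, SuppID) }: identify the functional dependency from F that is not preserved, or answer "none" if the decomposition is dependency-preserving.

Check Color → SuppID: no single fragment contains all of {Color, SuppID}, and the restricted closure of {Color} across the fragments never reaches {SuppID}.
SuppID → SCity, PName is preserved.
Color, SuppID → Weight is preserved.
PName, SuppID → SCity is preserved.

Color -> SuppID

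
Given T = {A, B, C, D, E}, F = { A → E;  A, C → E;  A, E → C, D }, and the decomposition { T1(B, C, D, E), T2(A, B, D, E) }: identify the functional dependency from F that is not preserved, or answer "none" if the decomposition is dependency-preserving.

Check A, E → C, D: no single fragment contains all of {A, C, D, E}, and the restricted closure of {A, E} across the fragments never reaches {C, D}.
A → E is preserved.
A, C → E is preserved.

A, E → C, D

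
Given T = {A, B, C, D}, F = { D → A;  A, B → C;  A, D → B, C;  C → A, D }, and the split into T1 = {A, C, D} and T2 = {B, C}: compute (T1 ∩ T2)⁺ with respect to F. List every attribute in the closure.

A, B, C, D

T1 ∩ T2 = {C}.
C → A, D applies, adding A, D
A, D → B, C applies, adding B
Closure: {A, B, C, D}.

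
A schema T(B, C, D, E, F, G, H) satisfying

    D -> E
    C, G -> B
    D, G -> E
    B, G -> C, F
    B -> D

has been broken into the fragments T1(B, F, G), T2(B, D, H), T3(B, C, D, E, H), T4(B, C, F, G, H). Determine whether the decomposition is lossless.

Yes

Chase test. Columns are B, C, D, E, F, G, H; row i has aⱼ where attribute j ∈ Ti, else bᵢⱼ.
Initial tableau (one row per fragment):
  row 1: a1 b12 b13 b14 a5 a6 b17
  row 2: a1 b22 a3 b24 b25 b26 a7
  row 3: a1 a2 a3 a4 b35 b36 a7
  row 4: a1 a2 b43 b44 a5 a6 a7
Rows 2 and 3 agree on D; apply D→E and equate their E entries.
Rows 1 and 4 agree on B, G; apply B, G→C, F and equate their C, F entries.
Rows 1 and 2 agree on B; apply B→D and equate their D entries.
Rows 1 and 4 agree on B; apply B→D and equate their D entries.
Rows 1 and 2 agree on D; apply D→E and equate their E entries.
Rows 1 and 4 agree on D; apply D→E and equate their E entries.
Row 4 is now all distinguished symbols — the join is lossless.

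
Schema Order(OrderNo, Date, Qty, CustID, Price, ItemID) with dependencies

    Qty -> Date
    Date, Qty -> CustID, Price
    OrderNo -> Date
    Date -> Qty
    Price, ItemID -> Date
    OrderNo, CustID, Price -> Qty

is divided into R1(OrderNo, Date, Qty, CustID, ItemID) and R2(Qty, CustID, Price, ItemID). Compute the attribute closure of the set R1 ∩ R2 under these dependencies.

R1 ∩ R2 = {Qty, CustID, ItemID}.
Qty → Date applies, adding Date
Date, Qty → CustID, Price applies, adding Price
Closure: {Date, Qty, CustID, Price, ItemID}.

Date, Qty, CustID, Price, ItemID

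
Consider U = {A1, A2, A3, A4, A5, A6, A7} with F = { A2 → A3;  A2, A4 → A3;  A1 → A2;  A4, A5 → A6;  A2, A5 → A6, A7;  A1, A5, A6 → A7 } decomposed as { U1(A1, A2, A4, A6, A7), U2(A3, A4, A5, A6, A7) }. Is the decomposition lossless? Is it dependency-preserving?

Lossless test: (A4, A6, A7)⁺ = {A4, A6, A7}, which is a superkey of neither fragment — lossy.
Dependency preservation: the restricted closure of {A2} across the fragments never reaches {A3}, so A2 → A3 cannot be enforced without a join — not preserved.

lossy and not dependency-preserving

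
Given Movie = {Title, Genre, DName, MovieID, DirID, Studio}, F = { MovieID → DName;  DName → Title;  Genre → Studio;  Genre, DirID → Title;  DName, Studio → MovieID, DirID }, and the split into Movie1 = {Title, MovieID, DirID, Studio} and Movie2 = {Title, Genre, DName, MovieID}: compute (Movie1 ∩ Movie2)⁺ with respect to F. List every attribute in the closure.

Title, DName, MovieID

Movie1 ∩ Movie2 = {Title, MovieID}.
MovieID → DName applies, adding DName
Closure: {Title, DName, MovieID}.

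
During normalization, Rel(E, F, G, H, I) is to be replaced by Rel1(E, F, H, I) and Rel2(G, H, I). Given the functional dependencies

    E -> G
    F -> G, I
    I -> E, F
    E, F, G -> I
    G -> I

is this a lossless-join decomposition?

Yes

Common attributes: Rel1 ∩ Rel2 = {H, I}.
Closure of {H, I}: I → E, F applies, adding E, F; E → G applies, adding G. So (H, I)⁺ = {E, F, G, H, I}.
This closure contains every attribute of Rel1, so Rel1 ∩ Rel2 → Rel1. The join is lossless.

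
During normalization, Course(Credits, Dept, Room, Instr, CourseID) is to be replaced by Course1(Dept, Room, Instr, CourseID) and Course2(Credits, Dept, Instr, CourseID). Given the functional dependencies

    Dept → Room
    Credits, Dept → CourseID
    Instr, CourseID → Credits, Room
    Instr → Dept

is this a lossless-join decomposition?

Yes

Common attributes: Course1 ∩ Course2 = {Dept, Instr, CourseID}.
Closure of {Dept, Instr, CourseID}: Dept → Room applies, adding Room; Instr, CourseID → Credits, Room applies, adding Credits. So (Dept, Instr, CourseID)⁺ = {Credits, Dept, Room, Instr, CourseID}.
This closure contains every attribute of Course1, so Course1 ∩ Course2 → Course1. The join is lossless.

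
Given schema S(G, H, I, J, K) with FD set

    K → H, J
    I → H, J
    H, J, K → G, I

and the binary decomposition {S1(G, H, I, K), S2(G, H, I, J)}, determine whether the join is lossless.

Yes

Common attributes: S1 ∩ S2 = {G, H, I}.
Closure of {G, H, I}: I → H, J applies, adding J. So (G, H, I)⁺ = {G, H, I, J}.
This closure contains every attribute of S2, so S1 ∩ S2 → S2. The join is lossless.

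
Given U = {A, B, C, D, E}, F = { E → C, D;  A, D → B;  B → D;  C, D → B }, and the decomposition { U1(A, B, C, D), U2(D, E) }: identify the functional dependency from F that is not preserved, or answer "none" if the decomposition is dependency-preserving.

Check E → C, D: no single fragment contains all of {C, D, E}, and the restricted closure of {E} across the fragments never reaches {C, D}.
A, D → B is preserved.
B → D is preserved.
C, D → B is preserved.

E → C, D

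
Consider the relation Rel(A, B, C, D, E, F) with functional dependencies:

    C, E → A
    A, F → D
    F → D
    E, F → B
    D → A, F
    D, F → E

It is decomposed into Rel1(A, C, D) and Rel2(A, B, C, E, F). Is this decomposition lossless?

Common attributes: Rel1 ∩ Rel2 = {A, C}.
No dependency enlarges {A, C}, so (A, C)⁺ = {A, C}.
The closure contains neither all of Rel1 = {A, C, D} nor all of Rel2 = {A, B, C, E, F}, so the common attributes are not a superkey of either fragment. The join is lossy.

No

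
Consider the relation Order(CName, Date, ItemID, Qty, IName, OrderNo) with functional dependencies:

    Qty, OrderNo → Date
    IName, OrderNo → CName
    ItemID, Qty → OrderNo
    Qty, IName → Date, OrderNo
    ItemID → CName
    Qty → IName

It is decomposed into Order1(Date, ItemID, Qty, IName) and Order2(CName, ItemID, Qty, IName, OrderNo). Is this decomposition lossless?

Common attributes: Order1 ∩ Order2 = {ItemID, Qty, IName}.
Closure of {ItemID, Qty, IName}: ItemID, Qty → OrderNo applies, adding OrderNo; Qty, IName → Date, OrderNo applies, adding Date; ItemID → CName applies, adding CName. So (ItemID, Qty, IName)⁺ = {CName, Date, ItemID, Qty, IName, OrderNo}.
This closure contains every attribute of Order1, so Order1 ∩ Order2 → Order1. The join is lossless.

Yes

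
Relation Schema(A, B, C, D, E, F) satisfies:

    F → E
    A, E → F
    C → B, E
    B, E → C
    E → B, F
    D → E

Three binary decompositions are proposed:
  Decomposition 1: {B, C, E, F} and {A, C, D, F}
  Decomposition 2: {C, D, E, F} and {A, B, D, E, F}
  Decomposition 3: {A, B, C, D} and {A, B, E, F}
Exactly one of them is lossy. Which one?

Decomposition 1: common = {C, F}, closure = {B, C, E, F} → lossless.
Decomposition 2: common = {D, E, F}, closure = {B, C, D, E, F} → lossless.
Decomposition 3: common = {A, B}, closure = {A, B} → lossy.

Decomposition 3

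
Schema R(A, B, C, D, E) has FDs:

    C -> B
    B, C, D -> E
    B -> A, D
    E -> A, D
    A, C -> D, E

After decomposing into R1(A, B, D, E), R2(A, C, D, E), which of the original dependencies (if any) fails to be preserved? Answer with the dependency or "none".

C -> B

Check C → B: no single fragment contains all of {B, C}, and the restricted closure of {C} across the fragments never reaches {B}.
B, C, D → E is preserved.
B → A, D is preserved.
E → A, D is preserved.
A, C → D, E is preserved.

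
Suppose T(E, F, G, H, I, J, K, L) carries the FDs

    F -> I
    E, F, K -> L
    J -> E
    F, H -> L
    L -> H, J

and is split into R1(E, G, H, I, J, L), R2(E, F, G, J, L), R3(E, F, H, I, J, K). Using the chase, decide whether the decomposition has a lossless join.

Chase test. Columns are E, F, G, H, I, J, K, L; row i has aⱼ where attribute j ∈ Ri, else bᵢⱼ.
Initial tableau (one row per fragment):
  row 1: a1 b12 a3 a4 a5 a6 b17 a8
  row 2: a1 a2 a3 b24 b25 a6 b27 a8
  row 3: a1 a2 b33 a4 a5 a6 a7 b38
Rows 2 and 3 agree on F; apply F→I and equate their I entries.
Rows 1 and 2 agree on L; apply L→H, J and equate their H, J entries.
Rows 2 and 3 agree on F, H; apply F, H→L and equate their L entries.
No row becomes fully distinguished — the join is lossy.

No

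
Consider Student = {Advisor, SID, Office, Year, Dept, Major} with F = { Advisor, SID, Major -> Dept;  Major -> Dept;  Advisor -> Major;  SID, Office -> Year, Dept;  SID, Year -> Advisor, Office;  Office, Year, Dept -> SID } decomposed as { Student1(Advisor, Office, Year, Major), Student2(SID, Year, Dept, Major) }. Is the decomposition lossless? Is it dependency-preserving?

lossy and not dependency-preserving

Lossless test: (Year, Major)⁺ = {Year, Dept, Major}, which is a superkey of neither fragment — lossy.
Dependency preservation: the restricted closure of {SID, Office} across the fragments never reaches {Year, Dept}, so SID, Office → Year, Dept cannot be enforced without a join — not preserved.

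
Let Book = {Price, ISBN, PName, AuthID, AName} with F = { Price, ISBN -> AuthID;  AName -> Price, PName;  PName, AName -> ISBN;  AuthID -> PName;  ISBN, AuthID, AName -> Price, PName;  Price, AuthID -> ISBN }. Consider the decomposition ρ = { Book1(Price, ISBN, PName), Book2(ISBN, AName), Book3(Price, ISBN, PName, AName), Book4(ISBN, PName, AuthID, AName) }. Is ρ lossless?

Chase test. Columns are Price, ISBN, PName, AuthID, AName; row i has aⱼ where attribute j ∈ Booki, else bᵢⱼ.
Initial tableau (one row per fragment):
  row 1: a1 a2 a3 b14 b15
  row 2: b21 a2 b23 b24 a5
  row 3: a1 a2 a3 b34 a5
  row 4: b41 a2 a3 a4 a5
Rows 1 and 3 agree on Price, ISBN; apply Price, ISBN→AuthID and equate their AuthID entries.
Rows 2 and 3 agree on AName; apply AName→Price, PName and equate their Price, PName entries.
Rows 2 and 4 agree on AName; apply AName→Price, PName and equate their Price, PName entries.
Rows 1 and 2 agree on Price, ISBN; apply Price, ISBN→AuthID and equate their AuthID entries.
Rows 1 and 4 agree on Price, ISBN; apply Price, ISBN→AuthID and equate their AuthID entries.
Row 2 is now all distinguished symbols — the join is lossless.

Yes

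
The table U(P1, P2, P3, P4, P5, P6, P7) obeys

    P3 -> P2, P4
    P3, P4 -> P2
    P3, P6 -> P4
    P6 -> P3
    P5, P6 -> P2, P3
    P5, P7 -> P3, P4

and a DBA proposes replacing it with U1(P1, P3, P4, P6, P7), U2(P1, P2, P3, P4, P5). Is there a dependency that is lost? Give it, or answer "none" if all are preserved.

P5, P7 -> P3, P4

Check P5, P7 → P3, P4: no single fragment contains all of {P3, P4, P5, P7}, and the restricted closure of {P5, P7} across the fragments never reaches {P3, P4}.
P3 → P2, P4 is preserved.
P3, P4 → P2 is preserved.
P3, P6 → P4 is preserved.
P6 → P3 is preserved.
P5, P6 → P2, P3 is preserved.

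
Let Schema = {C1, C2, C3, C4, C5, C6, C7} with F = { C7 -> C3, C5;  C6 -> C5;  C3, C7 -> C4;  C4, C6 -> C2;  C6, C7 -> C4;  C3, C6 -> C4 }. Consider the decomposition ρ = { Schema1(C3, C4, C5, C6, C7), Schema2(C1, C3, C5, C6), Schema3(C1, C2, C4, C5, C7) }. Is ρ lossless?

No

Chase test. Columns are C1, C2, C3, C4, C5, C6, C7; row i has aⱼ where attribute j ∈ Schemai, else bᵢⱼ.
Initial tableau (one row per fragment):
  row 1: b11 b12 a3 a4 a5 a6 a7
  row 2: a1 b22 a3 b24 a5 a6 b27
  row 3: a1 a2 b33 a4 a5 b36 a7
Rows 1 and 3 agree on C7; apply C7→C3, C5 and equate their C3, C5 entries.
Rows 1 and 2 agree on C3, C6; apply C3, C6→C4 and equate their C4 entries.
Rows 1 and 2 agree on C4, C6; apply C4, C6→C2 and equate their C2 entries.
No row becomes fully distinguished — the join is lossy.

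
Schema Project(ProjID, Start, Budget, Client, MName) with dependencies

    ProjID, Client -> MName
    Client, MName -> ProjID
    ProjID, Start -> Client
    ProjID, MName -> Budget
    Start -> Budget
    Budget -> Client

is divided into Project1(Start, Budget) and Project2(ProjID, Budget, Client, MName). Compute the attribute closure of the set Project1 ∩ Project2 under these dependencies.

Project1 ∩ Project2 = {Budget}.
Budget → Client applies, adding Client
Closure: {Budget, Client}.

Budget, Client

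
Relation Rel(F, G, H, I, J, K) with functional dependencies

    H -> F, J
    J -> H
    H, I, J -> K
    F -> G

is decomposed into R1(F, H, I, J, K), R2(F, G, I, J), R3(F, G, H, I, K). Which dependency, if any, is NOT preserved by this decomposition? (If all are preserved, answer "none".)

H → F, J lies within R1.
J → H lies within R1.
H, I, J → K lies within R1.
F → G lies within R2.
Every dependency is enforceable on the fragments, so the decomposition is dependency-preserving.

none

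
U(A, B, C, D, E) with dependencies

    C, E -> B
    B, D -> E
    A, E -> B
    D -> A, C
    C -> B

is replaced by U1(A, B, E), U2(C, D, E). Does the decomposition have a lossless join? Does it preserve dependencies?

Lossless test: (E)⁺ = {E}, which is a superkey of neither fragment — lossy.
Dependency preservation: the restricted closure of {C, E} across the fragments never reaches {B}, so C, E → B cannot be enforced without a join — not preserved.

lossy and not dependency-preserving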